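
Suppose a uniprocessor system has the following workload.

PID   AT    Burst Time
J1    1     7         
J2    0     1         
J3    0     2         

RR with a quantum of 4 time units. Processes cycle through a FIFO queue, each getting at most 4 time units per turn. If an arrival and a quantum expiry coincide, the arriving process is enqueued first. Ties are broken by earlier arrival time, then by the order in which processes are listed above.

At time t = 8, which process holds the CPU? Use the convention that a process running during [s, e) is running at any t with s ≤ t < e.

J1

Timeline: | J2 0-1 | J3 1-3 | J1 3-10 |
Completion: J1=10  J2=1  J3=3
Turnaround (C−A): J1=9  J2=1  J3=3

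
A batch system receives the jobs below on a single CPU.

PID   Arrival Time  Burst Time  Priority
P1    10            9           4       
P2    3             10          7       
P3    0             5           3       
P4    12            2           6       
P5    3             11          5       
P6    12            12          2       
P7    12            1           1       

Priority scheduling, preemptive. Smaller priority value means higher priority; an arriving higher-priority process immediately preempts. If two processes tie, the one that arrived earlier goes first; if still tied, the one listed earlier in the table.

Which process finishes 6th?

P4

Timeline: | P3 0-5 | P5 5-10 | P1 10-12 | P7 12-13 | P6 13-25 | P1 25-32 | P5 32-38 | P4 38-40 | P2 40-50 |
Completion: P1=32  P2=50  P3=5  P4=40  P5=38  P6=25  P7=13
Turnaround (C−A): P1=22  P2=47  P3=5  P4=28  P5=35  P6=13  P7=1
Finish order: P3 → P7 → P6 → P1 → P5 → P4 → P2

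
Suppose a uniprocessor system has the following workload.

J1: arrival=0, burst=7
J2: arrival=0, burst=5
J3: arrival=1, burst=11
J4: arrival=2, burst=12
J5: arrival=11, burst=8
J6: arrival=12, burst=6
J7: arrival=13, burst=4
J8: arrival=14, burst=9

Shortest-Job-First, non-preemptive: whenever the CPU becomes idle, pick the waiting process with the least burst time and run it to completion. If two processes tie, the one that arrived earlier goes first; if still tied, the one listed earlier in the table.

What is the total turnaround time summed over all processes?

185

Timeline: | J2 0-5 | J1 5-12 | J6 12-18 | J7 18-22 | J5 22-30 | J8 30-39 | J3 39-50 | J4 50-62 |
Completion: J1=12  J2=5  J3=50  J4=62  J5=30  J6=18  J7=22  J8=39
Turnaround = completion − arrival: J1=12, J2=5, J3=49, J4=60, J5=19, J6=6, J7=9, J8=25
Total turnaround = 12 + 5 + 49 + 60 + 19 + 6 + 9 + 25 = 185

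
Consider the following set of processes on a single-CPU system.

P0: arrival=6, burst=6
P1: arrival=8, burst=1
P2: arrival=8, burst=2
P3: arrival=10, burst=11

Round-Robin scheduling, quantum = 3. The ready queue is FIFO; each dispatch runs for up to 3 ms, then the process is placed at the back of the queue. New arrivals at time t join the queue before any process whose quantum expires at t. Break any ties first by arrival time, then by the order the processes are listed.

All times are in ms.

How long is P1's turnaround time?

2

Gantt: | idle 0-6 | P0 6-9 | P1 9-10 | P2 10-12 | P0 12-15 | P3 15-26 |
Completion: P0=15  P1=10  P2=12  P3=26
Turnaround (C−A): P0=9  P1=2  P2=4  P3=16
Turnaround(P1) = completion − arrival = 10 − 8 = 2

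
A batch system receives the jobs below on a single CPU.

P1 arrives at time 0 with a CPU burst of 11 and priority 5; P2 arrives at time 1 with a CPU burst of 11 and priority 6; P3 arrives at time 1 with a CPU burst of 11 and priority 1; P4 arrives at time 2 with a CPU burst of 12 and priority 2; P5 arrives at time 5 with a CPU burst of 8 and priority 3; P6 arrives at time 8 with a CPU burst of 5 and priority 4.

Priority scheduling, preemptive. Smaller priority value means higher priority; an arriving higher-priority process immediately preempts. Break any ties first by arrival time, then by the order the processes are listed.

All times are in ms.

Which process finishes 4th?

Gantt: | P1 0-1 | P3 1-12 | P4 12-24 | P5 24-32 | P6 32-37 | P1 37-47 | P2 47-58 |
Completion: P1=47  P2=58  P3=12  P4=24  P5=32  P6=37
Finish order: P3 → P4 → P5 → P6 → P1 → P2

P6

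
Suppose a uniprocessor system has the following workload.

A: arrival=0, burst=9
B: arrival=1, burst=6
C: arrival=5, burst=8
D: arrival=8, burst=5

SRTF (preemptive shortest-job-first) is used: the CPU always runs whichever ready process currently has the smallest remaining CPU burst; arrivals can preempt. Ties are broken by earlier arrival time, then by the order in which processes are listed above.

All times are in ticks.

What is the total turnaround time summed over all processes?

54

Gantt: | A 0-1 | B 1-7 | A 7-8 | D 8-13 | A 13-20 | C 20-28 |
Completion: A=20  B=7  C=28  D=13
Turnaround = completion − arrival: A=20, B=6, C=23, D=5
Total turnaround = 20 + 6 + 23 + 5 = 54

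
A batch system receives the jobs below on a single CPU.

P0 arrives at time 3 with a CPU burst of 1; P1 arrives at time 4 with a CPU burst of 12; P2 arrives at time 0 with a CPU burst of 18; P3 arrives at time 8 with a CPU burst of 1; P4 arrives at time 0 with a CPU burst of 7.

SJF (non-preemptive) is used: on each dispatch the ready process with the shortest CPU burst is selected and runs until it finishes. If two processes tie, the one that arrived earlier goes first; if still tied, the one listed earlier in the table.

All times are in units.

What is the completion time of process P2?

Timeline: | P4 0-7 | P0 7-8 | P3 8-9 | P1 9-21 | P2 21-39 |
Completion: P0=8  P1=21  P2=39  P3=9  P4=7
Turnaround (C−A): P0=5  P1=17  P2=39  P3=1  P4=7

39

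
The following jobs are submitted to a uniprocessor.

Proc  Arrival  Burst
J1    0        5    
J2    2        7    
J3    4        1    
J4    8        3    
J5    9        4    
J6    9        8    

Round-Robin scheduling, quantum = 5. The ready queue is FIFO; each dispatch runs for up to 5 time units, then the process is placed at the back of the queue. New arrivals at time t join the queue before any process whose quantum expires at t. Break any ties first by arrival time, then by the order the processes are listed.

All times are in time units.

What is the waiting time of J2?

Schedule: | J1 0-5 | J2 5-10 | J3 10-11 | J4 11-14 | J5 14-18 | J6 18-23 | J2 23-25 | J6 25-28 |
Completion: J1=5  J2=25  J3=11  J4=14  J5=18  J6=28
Turnaround (C−A): J1=5  J2=23  J3=7  J4=6  J5=9  J6=19
Waiting(J2) = turnaround − burst = 23 − 7 = 16

16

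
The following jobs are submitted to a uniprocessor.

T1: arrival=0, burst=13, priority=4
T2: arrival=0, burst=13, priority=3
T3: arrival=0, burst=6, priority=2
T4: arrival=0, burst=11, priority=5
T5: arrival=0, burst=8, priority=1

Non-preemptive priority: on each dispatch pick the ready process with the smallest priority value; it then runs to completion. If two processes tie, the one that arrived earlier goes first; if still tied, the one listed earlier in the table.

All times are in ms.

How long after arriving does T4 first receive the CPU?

40

Timeline: | T5 0-8 | T3 8-14 | T2 14-27 | T1 27-40 | T4 40-51 |
Completion: T1=40  T2=27  T3=14  T4=51  T5=8
Turnaround (C−A): T1=40  T2=27  T3=14  T4=51  T5=8
Response(T4) = first start − arrival = 40 − 0 = 40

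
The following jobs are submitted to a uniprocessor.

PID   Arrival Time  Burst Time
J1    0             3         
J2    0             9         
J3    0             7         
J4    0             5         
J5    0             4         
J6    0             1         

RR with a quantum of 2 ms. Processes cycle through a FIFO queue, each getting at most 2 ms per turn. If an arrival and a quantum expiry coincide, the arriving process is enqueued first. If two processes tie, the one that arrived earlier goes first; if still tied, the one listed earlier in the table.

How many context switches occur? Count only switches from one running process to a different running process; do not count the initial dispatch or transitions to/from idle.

16

Timeline: | J1 0-2 | J2 2-4 | J3 4-6 | J4 6-8 | J5 8-10 | J6 10-11 | J1 11-12 | J2 12-14 | J3 14-16 | J4 16-18 | J5 18-20 | J2 20-22 | J3 22-24 | J4 24-25 | J2 25-27 | J3 27-28 | J2 28-29 |
Completion: J1=12  J2=29  J3=28  J4=25  J5=20  J6=11
Turnaround (C−A): J1=12  J2=29  J3=28  J4=25  J5=20  J6=11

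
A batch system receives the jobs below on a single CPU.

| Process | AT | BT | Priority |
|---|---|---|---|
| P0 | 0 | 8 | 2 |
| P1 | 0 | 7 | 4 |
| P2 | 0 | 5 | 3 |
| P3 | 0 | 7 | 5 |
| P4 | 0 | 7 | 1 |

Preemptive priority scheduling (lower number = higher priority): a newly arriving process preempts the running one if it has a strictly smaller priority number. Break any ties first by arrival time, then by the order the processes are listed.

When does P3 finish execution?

34

Schedule: | P4 0-7 | P0 7-15 | P2 15-20 | P1 20-27 | P3 27-34 |
Completion: P0=15  P1=27  P2=20  P3=34  P4=7
Turnaround (C−A): P0=15  P1=27  P2=20  P3=34  P4=7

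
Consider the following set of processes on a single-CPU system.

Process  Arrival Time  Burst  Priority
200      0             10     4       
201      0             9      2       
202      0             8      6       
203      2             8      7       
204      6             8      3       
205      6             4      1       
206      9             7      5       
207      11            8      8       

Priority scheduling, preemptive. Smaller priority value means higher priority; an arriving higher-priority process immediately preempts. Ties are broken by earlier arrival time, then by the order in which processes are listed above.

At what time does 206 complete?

Gantt: | 201 0-6 | 205 6-10 | 201 10-13 | 204 13-21 | 200 21-31 | 206 31-38 | 202 38-46 | 203 46-54 | 207 54-62 |
Completion: 200=31  201=13  202=46  203=54  204=21  205=10  206=38  207=62

38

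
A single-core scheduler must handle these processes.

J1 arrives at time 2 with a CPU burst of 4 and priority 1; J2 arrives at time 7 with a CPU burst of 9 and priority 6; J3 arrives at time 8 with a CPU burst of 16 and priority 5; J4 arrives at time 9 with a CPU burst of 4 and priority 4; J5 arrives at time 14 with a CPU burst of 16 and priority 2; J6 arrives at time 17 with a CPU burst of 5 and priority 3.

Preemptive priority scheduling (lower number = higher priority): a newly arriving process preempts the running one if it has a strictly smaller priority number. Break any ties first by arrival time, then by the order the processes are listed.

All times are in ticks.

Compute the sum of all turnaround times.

Gantt: | idle 0-2 | J1 2-6 | idle 6-7 | J2 7-8 | J3 8-9 | J4 9-13 | J3 13-14 | J5 14-30 | J6 30-35 | J3 35-49 | J2 49-57 |
Completion: J1=6  J2=57  J3=49  J4=13  J5=30  J6=35
Turnaround = completion − arrival: J1=4, J2=50, J3=41, J4=4, J5=16, J6=18
Total turnaround = 4 + 50 + 41 + 4 + 16 + 18 = 133

133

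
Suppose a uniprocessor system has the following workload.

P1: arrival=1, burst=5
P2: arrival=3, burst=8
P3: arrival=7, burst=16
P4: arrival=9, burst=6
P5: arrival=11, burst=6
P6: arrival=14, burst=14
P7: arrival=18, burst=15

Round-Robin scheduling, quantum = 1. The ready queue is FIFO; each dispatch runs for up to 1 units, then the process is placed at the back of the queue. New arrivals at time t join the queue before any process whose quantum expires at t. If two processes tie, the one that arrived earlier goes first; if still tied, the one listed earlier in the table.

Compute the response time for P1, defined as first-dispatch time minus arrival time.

Gantt: | idle 0-1 | P1 1-3 | P2 3-4 | P1 4-5 | P2 5-6 | P1 6-7 | P2 7-8 | P3 8-9 | P1 9-10 | P2 10-11 | P4 11-12 | P3 12-13 | P5 13-14 | P2 14-15 | P4 15-16 | P3 16-17 | P6 17-18 | P5 18-19 | P2 19-20 | P4 20-21 | P3 21-22 | P7 22-23 | P6 23-24 | P5 24-25 | P2 25-26 | P4 26-27 | P3 27-28 | P7 28-29 | P6 29-30 | P5 30-31 | P2 31-32 | P4 32-33 | P3 33-34 | P7 34-35 | P6 35-36 | P5 36-37 | P4 37-38 | P3 38-39 | P7 39-40 | P6 40-41 | P5 41-42 | P3 42-43 | P7 43-44 | P6 44-45 | P3 45-46 | P7 46-47 | P6 47-48 | P3 48-49 | P7 49-50 | P6 50-51 | P3 51-52 | P7 52-53 | P6 53-54 | P3 54-55 | P7 55-56 | P6 56-57 | P3 57-58 | P7 58-59 | P6 59-60 | P3 60-61 | P7 61-62 | P6 62-63 | P3 63-64 | P7 64-65 | P6 65-66 | P3 66-67 | P7 67-68 | P6 68-69 | P7 69-71 |
Completion: P1=10  P2=32  P3=67  P4=38  P5=42  P6=69  P7=71
Turnaround (C−A): P1=9  P2=29  P3=60  P4=29  P5=31  P6=55  P7=53
Response(P1) = first start − arrival = 1 − 1 = 0

0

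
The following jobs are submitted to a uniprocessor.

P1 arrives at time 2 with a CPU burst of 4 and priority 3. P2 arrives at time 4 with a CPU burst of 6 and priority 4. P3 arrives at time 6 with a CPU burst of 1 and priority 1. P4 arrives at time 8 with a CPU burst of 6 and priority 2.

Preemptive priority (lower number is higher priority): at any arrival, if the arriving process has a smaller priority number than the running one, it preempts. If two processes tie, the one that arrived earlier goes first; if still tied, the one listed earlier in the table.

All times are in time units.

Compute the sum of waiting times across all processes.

9

Gantt: | idle 0-2 | P1 2-6 | P3 6-7 | P2 7-8 | P4 8-14 | P2 14-19 |
Completion: P1=6  P2=19  P3=7  P4=14
Turnaround (C−A): P1=4  P2=15  P3=1  P4=6
Waiting = turnaround − burst: P1=0, P2=9, P3=0, P4=0
Total waiting = 0 + 9 + 0 + 0 = 9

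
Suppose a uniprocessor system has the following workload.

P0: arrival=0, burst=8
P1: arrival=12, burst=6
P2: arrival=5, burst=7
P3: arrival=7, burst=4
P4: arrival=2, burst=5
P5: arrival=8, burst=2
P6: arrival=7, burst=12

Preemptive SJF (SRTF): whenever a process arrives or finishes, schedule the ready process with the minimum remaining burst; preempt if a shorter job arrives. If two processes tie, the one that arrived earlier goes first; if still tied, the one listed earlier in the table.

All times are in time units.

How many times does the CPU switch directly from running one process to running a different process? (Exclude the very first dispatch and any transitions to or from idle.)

8

Gantt: | P0 0-2 | P4 2-7 | P3 7-8 | P5 8-10 | P3 10-13 | P0 13-19 | P1 19-25 | P2 25-32 | P6 32-44 |
Completion: P0=19  P1=25  P2=32  P3=13  P4=7  P5=10  P6=44
Turnaround (C−A): P0=19  P1=13  P2=27  P3=6  P4=5  P5=2  P6=37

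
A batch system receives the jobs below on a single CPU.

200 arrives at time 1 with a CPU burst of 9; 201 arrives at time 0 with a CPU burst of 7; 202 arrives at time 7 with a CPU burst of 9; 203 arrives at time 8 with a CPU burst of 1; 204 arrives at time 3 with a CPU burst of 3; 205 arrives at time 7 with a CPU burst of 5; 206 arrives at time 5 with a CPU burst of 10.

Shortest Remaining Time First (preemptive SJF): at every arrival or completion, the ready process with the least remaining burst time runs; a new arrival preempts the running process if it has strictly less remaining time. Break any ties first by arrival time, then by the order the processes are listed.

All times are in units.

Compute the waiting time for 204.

0

Gantt: | 201 0-3 | 204 3-6 | 201 6-8 | 203 8-9 | 201 9-11 | 205 11-16 | 200 16-25 | 202 25-34 | 206 34-44 |
Completion: 200=25  201=11  202=34  203=9  204=6  205=16  206=44
Waiting(204) = turnaround − burst = 3 − 3 = 0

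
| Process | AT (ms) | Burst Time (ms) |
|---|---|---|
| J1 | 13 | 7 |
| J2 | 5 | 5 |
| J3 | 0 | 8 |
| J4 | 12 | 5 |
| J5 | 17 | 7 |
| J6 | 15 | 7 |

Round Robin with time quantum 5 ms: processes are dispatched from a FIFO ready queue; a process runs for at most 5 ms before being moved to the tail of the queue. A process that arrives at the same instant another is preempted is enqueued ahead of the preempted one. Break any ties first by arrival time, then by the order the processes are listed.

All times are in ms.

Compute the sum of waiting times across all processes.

51

Schedule: | J3 0-5 | J2 5-10 | J3 10-13 | J4 13-18 | J1 18-23 | J6 23-28 | J5 28-33 | J1 33-35 | J6 35-37 | J5 37-39 |
Completion: J1=35  J2=10  J3=13  J4=18  J5=39  J6=37
Turnaround (C−A): J1=22  J2=5  J3=13  J4=6  J5=22  J6=22
Waiting = turnaround − burst: J1=15, J2=0, J3=5, J4=1, J5=15, J6=15
Total waiting = 15 + 0 + 5 + 1 + 15 + 15 = 51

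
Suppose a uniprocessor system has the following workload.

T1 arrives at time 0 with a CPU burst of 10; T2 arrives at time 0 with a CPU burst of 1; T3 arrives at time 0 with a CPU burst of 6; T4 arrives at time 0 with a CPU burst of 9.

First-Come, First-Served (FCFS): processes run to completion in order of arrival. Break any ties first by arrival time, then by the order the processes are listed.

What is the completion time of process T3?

17

Gantt: | T1 0-10 | T2 10-11 | T3 11-17 | T4 17-26 |
Completion: T1=10  T2=11  T3=17  T4=26
Turnaround (C−A): T1=10  T2=11  T3=17  T4=26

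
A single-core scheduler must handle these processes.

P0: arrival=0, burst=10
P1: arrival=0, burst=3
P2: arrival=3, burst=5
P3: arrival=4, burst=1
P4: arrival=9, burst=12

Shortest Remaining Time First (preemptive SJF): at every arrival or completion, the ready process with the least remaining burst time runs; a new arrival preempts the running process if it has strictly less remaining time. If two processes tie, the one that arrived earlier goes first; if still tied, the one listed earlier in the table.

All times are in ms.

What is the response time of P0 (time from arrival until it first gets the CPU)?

Timeline: | P1 0-3 | P2 3-4 | P3 4-5 | P2 5-9 | P0 9-19 | P4 19-31 |
Completion: P0=19  P1=3  P2=9  P3=5  P4=31
Response(P0) = first start − arrival = 9 − 0 = 9

9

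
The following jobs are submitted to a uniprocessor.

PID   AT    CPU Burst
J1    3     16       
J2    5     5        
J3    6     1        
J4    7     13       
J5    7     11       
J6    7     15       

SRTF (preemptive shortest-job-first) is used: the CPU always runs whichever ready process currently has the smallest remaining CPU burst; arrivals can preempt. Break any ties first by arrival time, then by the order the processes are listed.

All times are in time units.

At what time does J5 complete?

22

Gantt: | idle 0-3 | J1 3-5 | J2 5-6 | J3 6-7 | J2 7-11 | J5 11-22 | J4 22-35 | J1 35-49 | J6 49-64 |
Completion: J1=49  J2=11  J3=7  J4=35  J5=22  J6=64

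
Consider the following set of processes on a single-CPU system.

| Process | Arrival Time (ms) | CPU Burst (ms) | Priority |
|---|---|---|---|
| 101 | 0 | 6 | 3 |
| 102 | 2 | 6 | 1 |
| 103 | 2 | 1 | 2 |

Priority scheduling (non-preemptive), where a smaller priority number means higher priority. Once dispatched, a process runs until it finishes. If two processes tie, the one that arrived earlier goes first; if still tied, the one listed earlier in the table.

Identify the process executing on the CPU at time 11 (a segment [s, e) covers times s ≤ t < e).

102

Gantt: | 101 0-6 | 102 6-12 | 103 12-13 |
Completion: 101=6  102=12  103=13
Turnaround (C−A): 101=6  102=10  103=11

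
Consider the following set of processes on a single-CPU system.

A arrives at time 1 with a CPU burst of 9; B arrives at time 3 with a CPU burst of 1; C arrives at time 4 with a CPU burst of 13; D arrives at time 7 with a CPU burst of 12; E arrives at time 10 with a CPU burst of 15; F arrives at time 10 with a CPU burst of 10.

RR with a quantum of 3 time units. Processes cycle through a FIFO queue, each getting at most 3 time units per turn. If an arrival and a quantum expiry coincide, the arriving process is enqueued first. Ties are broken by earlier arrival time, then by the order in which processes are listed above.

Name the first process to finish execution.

Timeline: | idle 0-1 | A 1-4 | B 4-5 | C 5-8 | A 8-11 | D 11-14 | C 14-17 | E 17-20 | F 20-23 | A 23-26 | D 26-29 | C 29-32 | E 32-35 | F 35-38 | D 38-41 | C 41-44 | E 44-47 | F 47-50 | D 50-53 | C 53-54 | E 54-57 | F 57-58 | E 58-61 |
Completion: A=26  B=5  C=54  D=53  E=61  F=58
Finish order: B → A → D → C → F → E

B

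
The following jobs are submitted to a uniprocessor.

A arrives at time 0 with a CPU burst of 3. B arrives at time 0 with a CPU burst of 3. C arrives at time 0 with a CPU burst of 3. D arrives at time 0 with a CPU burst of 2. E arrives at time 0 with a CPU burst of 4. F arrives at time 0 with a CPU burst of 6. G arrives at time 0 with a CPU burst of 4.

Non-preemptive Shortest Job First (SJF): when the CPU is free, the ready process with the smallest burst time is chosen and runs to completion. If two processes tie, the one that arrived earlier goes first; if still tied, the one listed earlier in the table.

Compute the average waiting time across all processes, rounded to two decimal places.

Schedule: | D 0-2 | A 2-5 | B 5-8 | C 8-11 | E 11-15 | G 15-19 | F 19-25 |
Completion: A=5  B=8  C=11  D=2  E=15  F=25  G=19
Turnaround (C−A): A=5  B=8  C=11  D=2  E=15  F=25  G=19
Waiting times: A=2, B=5, C=8, D=0, E=11, F=19, G=15
Average waiting = (2+5+8+0+11+19+15) / 7 = 60/7 = 8.57

8.57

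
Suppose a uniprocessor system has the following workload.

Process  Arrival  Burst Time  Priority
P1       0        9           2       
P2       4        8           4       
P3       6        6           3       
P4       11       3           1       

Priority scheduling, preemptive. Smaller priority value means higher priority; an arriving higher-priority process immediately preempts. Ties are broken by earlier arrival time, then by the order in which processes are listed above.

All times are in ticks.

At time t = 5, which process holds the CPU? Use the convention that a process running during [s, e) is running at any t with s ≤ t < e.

Schedule: | P1 0-9 | P3 9-11 | P4 11-14 | P3 14-18 | P2 18-26 |
Completion: P1=9  P2=26  P3=18  P4=14
Turnaround (C−A): P1=9  P2=22  P3=12  P4=3

P1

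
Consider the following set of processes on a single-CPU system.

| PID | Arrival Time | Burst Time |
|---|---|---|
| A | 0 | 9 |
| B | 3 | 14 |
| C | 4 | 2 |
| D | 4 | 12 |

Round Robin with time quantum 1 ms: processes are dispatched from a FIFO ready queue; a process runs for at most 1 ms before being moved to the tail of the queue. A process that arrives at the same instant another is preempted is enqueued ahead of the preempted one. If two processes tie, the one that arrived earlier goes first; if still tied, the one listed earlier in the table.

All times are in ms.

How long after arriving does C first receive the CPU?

1

Schedule: | A 0-3 | B 3-4 | A 4-5 | C 5-6 | D 6-7 | B 7-8 | A 8-9 | C 9-10 | D 10-11 | B 11-12 | A 12-13 | D 13-14 | B 14-15 | A 15-16 | D 16-17 | B 17-18 | A 18-19 | D 19-20 | B 20-21 | A 21-22 | D 22-23 | B 23-24 | D 24-25 | B 25-26 | D 26-27 | B 27-28 | D 28-29 | B 29-30 | D 30-31 | B 31-32 | D 32-33 | B 33-34 | D 34-35 | B 35-37 |
Completion: A=22  B=37  C=10  D=35
Response(C) = first start − arrival = 5 − 4 = 1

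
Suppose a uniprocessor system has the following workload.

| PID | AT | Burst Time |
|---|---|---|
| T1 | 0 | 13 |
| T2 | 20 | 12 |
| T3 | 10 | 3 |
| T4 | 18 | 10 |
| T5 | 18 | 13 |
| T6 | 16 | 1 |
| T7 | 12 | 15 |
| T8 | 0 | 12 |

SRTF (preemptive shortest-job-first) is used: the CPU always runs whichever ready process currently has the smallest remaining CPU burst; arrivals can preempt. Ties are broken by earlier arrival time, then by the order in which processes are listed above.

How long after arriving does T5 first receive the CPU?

Timeline: | T8 0-12 | T3 12-15 | T1 15-16 | T6 16-17 | T1 17-18 | T4 18-28 | T1 28-39 | T2 39-51 | T5 51-64 | T7 64-79 |
Completion: T1=39  T2=51  T3=15  T4=28  T5=64  T6=17  T7=79  T8=12
Turnaround (C−A): T1=39  T2=31  T3=5  T4=10  T5=46  T6=1  T7=67  T8=12
Response(T5) = first start − arrival = 51 − 18 = 33

33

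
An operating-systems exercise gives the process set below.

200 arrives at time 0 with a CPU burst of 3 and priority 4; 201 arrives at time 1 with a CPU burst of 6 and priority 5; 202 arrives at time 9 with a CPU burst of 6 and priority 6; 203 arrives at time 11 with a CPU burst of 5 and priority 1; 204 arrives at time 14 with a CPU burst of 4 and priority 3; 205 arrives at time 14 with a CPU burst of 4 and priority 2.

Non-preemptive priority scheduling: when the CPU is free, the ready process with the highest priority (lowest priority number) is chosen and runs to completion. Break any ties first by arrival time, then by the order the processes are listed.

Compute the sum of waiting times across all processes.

Gantt: | 200 0-3 | 201 3-9 | 202 9-15 | 203 15-20 | 205 20-24 | 204 24-28 |
Completion: 200=3  201=9  202=15  203=20  204=28  205=24
Waiting = turnaround − burst: 200=0, 201=2, 202=0, 203=4, 204=10, 205=6
Total waiting = 0 + 2 + 0 + 4 + 10 + 6 = 22

22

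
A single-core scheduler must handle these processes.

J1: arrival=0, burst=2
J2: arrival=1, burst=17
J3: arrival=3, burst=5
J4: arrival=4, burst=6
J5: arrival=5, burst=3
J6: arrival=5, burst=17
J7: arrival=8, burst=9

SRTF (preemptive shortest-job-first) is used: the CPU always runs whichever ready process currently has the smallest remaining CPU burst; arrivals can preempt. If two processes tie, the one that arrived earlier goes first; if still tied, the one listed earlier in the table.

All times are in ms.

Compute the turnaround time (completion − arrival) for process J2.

41

Gantt: | J1 0-2 | J2 2-3 | J3 3-8 | J5 8-11 | J4 11-17 | J7 17-26 | J2 26-42 | J6 42-59 |
Completion: J1=2  J2=42  J3=8  J4=17  J5=11  J6=59  J7=26
Turnaround(J2) = completion − arrival = 42 − 1 = 41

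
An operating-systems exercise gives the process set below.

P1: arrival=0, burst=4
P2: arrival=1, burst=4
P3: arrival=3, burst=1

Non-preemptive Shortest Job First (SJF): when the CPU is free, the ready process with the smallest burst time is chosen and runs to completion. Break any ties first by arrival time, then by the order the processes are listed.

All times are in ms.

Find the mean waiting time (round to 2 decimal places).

1.67

Schedule: | P1 0-4 | P3 4-5 | P2 5-9 |
Completion: P1=4  P2=9  P3=5
Waiting times: P1=0, P2=4, P3=1
Average waiting = (0+4+1) / 3 = 5/3 = 1.67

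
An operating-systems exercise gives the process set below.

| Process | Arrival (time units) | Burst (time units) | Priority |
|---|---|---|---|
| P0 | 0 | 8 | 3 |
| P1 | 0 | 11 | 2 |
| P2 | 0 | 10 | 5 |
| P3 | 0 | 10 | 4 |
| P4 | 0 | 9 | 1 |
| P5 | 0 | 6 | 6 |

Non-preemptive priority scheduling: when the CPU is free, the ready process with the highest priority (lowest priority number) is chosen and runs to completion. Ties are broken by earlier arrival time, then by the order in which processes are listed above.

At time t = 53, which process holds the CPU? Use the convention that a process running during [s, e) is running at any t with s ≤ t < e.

Timeline: | P4 0-9 | P1 9-20 | P0 20-28 | P3 28-38 | P2 38-48 | P5 48-54 |
Completion: P0=28  P1=20  P2=48  P3=38  P4=9  P5=54

P5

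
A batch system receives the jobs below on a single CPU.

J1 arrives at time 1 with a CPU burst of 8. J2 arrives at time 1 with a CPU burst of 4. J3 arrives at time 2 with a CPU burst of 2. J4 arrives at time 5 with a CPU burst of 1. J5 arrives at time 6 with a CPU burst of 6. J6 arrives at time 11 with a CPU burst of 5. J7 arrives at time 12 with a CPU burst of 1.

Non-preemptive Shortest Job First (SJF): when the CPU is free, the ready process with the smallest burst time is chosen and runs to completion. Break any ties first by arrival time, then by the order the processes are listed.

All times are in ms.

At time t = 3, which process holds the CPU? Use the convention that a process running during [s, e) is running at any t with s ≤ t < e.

Gantt: | idle 0-1 | J2 1-5 | J4 5-6 | J3 6-8 | J5 8-14 | J7 14-15 | J6 15-20 | J1 20-28 |
Completion: J1=28  J2=5  J3=8  J4=6  J5=14  J6=20  J7=15
Turnaround (C−A): J1=27  J2=4  J3=6  J4=1  J5=8  J6=9  J7=3

J2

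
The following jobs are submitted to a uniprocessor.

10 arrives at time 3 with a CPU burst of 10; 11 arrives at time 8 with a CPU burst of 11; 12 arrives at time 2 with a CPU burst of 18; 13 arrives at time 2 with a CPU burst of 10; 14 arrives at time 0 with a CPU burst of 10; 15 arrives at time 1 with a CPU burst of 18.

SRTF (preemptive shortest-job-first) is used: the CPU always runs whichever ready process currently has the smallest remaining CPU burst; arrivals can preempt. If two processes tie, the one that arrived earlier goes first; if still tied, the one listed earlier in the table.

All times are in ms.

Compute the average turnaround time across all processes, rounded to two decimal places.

36.83

Gantt: | 14 0-10 | 13 10-20 | 10 20-30 | 11 30-41 | 15 41-59 | 12 59-77 |
Completion: 10=30  11=41  12=77  13=20  14=10  15=59
Turnaround (C−A): 10=27  11=33  12=75  13=18  14=10  15=58
Turnaround times: 10=27, 11=33, 12=75, 13=18, 14=10, 15=58
Average turnaround = (27+33+75+18+10+58) / 6 = 221/6 = 36.83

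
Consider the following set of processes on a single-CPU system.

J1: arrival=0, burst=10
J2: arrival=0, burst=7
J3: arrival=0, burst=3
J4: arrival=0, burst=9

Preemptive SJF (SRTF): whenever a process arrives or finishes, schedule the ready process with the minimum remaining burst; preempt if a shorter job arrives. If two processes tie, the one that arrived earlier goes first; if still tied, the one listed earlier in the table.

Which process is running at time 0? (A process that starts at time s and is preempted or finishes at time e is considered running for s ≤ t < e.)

Schedule: | J3 0-3 | J2 3-10 | J4 10-19 | J1 19-29 |
Completion: J1=29  J2=10  J3=3  J4=19
Turnaround (C−A): J1=29  J2=10  J3=3  J4=19

J3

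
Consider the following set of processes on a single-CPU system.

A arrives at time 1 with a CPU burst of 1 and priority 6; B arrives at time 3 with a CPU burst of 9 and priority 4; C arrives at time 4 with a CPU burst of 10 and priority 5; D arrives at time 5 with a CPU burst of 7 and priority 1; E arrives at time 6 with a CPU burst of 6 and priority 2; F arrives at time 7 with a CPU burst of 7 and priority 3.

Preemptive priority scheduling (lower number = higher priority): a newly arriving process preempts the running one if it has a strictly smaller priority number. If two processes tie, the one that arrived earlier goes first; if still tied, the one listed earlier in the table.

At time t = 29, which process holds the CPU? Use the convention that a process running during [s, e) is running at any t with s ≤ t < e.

Gantt: | idle 0-1 | A 1-2 | idle 2-3 | B 3-5 | D 5-12 | E 12-18 | F 18-25 | B 25-32 | C 32-42 |
Completion: A=2  B=32  C=42  D=12  E=18  F=25
Turnaround (C−A): A=1  B=29  C=38  D=7  E=12  F=18

B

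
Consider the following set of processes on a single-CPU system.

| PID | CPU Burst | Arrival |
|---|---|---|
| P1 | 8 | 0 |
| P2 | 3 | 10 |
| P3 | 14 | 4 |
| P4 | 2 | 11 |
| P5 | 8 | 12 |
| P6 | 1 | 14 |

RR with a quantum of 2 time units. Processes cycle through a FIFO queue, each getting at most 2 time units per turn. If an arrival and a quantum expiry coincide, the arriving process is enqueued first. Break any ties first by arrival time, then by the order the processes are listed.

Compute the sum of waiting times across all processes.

Gantt: | P1 0-4 | P3 4-6 | P1 6-8 | P3 8-10 | P1 10-12 | P2 12-14 | P3 14-16 | P4 16-18 | P5 18-20 | P6 20-21 | P2 21-22 | P3 22-24 | P5 24-26 | P3 26-28 | P5 28-30 | P3 30-32 | P5 32-34 | P3 34-36 |
Completion: P1=12  P2=22  P3=36  P4=18  P5=34  P6=21
Waiting = turnaround − burst: P1=4, P2=9, P3=18, P4=5, P5=14, P6=6
Total waiting = 4 + 9 + 18 + 5 + 14 + 6 = 56

56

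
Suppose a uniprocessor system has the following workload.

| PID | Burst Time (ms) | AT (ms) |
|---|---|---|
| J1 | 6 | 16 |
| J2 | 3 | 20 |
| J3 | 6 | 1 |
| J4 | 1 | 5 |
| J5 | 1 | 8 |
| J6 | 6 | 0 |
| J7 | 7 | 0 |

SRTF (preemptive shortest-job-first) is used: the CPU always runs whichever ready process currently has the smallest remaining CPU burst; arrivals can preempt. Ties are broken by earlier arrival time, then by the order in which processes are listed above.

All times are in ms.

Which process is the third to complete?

J5

Gantt: | J6 0-6 | J4 6-7 | J3 7-8 | J5 8-9 | J3 9-14 | J7 14-21 | J2 21-24 | J1 24-30 |
Completion: J1=30  J2=24  J3=14  J4=7  J5=9  J6=6  J7=21
Finish order: J6 → J4 → J5 → J3 → J7 → J2 → J1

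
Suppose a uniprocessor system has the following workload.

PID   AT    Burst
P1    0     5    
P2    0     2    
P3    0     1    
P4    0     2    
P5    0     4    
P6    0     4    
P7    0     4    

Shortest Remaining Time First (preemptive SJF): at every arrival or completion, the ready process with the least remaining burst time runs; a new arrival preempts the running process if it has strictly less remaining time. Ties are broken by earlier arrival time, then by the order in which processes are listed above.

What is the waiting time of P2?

1

Timeline: | P3 0-1 | P2 1-3 | P4 3-5 | P5 5-9 | P6 9-13 | P7 13-17 | P1 17-22 |
Completion: P1=22  P2=3  P3=1  P4=5  P5=9  P6=13  P7=17
Waiting(P2) = turnaround − burst = 3 − 2 = 1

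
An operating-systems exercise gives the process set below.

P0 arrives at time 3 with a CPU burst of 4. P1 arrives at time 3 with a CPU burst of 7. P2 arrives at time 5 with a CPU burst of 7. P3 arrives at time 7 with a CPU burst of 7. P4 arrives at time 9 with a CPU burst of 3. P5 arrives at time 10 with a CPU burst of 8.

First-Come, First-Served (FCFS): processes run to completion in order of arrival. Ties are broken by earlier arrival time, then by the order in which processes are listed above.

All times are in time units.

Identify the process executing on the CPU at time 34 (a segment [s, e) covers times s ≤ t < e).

P5

Timeline: | idle 0-3 | P0 3-7 | P1 7-14 | P2 14-21 | P3 21-28 | P4 28-31 | P5 31-39 |
Completion: P0=7  P1=14  P2=21  P3=28  P4=31  P5=39
Turnaround (C−A): P0=4  P1=11  P2=16  P3=21  P4=22  P5=29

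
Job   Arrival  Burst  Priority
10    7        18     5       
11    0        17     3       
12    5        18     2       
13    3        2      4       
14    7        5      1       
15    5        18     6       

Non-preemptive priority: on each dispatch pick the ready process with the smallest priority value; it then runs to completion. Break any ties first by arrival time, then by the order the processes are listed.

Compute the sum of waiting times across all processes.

154

Schedule: | 11 0-17 | 14 17-22 | 12 22-40 | 13 40-42 | 10 42-60 | 15 60-78 |
Completion: 10=60  11=17  12=40  13=42  14=22  15=78
Waiting = turnaround − burst: 10=35, 11=0, 12=17, 13=37, 14=10, 15=55
Total waiting = 35 + 0 + 17 + 37 + 10 + 55 = 154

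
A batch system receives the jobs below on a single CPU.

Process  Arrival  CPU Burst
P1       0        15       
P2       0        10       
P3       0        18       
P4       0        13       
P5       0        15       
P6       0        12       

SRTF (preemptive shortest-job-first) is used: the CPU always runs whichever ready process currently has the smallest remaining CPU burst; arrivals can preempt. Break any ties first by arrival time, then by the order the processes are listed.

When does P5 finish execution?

65

Timeline: | P2 0-10 | P6 10-22 | P4 22-35 | P1 35-50 | P5 50-65 | P3 65-83 |
Completion: P1=50  P2=10  P3=83  P4=35  P5=65  P6=22
Turnaround (C−A): P1=50  P2=10  P3=83  P4=35  P5=65  P6=22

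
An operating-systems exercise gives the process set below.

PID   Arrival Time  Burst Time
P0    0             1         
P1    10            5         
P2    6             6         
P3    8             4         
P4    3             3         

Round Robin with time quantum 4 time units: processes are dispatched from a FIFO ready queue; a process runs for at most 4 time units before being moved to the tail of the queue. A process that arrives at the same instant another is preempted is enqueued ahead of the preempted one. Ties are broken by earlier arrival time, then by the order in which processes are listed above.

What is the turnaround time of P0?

Schedule: | P0 0-1 | idle 1-3 | P4 3-6 | P2 6-10 | P3 10-14 | P1 14-18 | P2 18-20 | P1 20-21 |
Completion: P0=1  P1=21  P2=20  P3=14  P4=6
Turnaround (C−A): P0=1  P1=11  P2=14  P3=6  P4=3
Turnaround(P0) = completion − arrival = 1 − 0 = 1

1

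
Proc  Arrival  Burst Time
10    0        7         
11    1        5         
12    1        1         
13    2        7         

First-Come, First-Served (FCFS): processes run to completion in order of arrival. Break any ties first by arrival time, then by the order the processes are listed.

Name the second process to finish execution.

11

Schedule: | 10 0-7 | 11 7-12 | 12 12-13 | 13 13-20 |
Completion: 10=7  11=12  12=13  13=20
Turnaround (C−A): 10=7  11=11  12=12  13=18
Finish order: 10 → 11 → 12 → 13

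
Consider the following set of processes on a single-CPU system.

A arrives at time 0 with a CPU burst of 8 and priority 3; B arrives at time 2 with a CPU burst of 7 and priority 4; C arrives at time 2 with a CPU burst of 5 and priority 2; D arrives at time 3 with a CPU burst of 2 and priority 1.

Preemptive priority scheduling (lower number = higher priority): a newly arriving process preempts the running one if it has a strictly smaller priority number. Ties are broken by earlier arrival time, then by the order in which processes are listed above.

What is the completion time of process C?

Timeline: | A 0-2 | C 2-3 | D 3-5 | C 5-9 | A 9-15 | B 15-22 |
Completion: A=15  B=22  C=9  D=5
Turnaround (C−A): A=15  B=20  C=7  D=2

9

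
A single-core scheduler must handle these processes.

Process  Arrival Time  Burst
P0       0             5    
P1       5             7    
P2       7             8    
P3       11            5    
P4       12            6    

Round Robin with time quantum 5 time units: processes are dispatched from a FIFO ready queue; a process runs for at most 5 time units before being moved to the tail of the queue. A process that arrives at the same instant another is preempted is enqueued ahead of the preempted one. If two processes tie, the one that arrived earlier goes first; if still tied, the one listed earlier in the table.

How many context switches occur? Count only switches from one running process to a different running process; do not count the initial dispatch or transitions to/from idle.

Gantt: | P0 0-5 | P1 5-10 | P2 10-15 | P1 15-17 | P3 17-22 | P4 22-27 | P2 27-30 | P4 30-31 |
Completion: P0=5  P1=17  P2=30  P3=22  P4=31

7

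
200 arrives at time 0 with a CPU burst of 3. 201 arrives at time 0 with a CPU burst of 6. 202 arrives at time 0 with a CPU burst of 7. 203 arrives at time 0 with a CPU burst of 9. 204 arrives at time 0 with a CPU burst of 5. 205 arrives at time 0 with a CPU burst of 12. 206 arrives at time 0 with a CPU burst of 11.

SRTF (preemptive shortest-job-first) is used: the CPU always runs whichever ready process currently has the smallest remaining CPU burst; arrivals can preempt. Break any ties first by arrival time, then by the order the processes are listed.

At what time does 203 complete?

30

Schedule: | 200 0-3 | 204 3-8 | 201 8-14 | 202 14-21 | 203 21-30 | 206 30-41 | 205 41-53 |
Completion: 200=3  201=14  202=21  203=30  204=8  205=53  206=41
Turnaround (C−A): 200=3  201=14  202=21  203=30  204=8  205=53  206=41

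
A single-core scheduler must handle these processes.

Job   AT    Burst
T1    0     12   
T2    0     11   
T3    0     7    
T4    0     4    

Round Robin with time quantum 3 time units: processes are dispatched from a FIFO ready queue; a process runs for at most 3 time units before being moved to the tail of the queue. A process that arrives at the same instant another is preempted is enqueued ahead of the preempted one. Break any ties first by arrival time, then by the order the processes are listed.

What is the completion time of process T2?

Schedule: | T1 0-3 | T2 3-6 | T3 6-9 | T4 9-12 | T1 12-15 | T2 15-18 | T3 18-21 | T4 21-22 | T1 22-25 | T2 25-28 | T3 28-29 | T1 29-32 | T2 32-34 |
Completion: T1=32  T2=34  T3=29  T4=22

34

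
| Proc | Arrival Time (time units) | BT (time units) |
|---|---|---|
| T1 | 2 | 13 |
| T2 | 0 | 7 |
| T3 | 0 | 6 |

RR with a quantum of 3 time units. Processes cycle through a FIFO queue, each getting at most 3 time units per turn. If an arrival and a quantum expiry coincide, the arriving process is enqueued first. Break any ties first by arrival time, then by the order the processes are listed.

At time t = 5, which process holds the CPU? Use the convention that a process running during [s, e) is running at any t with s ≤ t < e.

Schedule: | T2 0-3 | T3 3-6 | T1 6-9 | T2 9-12 | T3 12-15 | T1 15-18 | T2 18-19 | T1 19-26 |
Completion: T1=26  T2=19  T3=15
Turnaround (C−A): T1=24  T2=19  T3=15

T3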